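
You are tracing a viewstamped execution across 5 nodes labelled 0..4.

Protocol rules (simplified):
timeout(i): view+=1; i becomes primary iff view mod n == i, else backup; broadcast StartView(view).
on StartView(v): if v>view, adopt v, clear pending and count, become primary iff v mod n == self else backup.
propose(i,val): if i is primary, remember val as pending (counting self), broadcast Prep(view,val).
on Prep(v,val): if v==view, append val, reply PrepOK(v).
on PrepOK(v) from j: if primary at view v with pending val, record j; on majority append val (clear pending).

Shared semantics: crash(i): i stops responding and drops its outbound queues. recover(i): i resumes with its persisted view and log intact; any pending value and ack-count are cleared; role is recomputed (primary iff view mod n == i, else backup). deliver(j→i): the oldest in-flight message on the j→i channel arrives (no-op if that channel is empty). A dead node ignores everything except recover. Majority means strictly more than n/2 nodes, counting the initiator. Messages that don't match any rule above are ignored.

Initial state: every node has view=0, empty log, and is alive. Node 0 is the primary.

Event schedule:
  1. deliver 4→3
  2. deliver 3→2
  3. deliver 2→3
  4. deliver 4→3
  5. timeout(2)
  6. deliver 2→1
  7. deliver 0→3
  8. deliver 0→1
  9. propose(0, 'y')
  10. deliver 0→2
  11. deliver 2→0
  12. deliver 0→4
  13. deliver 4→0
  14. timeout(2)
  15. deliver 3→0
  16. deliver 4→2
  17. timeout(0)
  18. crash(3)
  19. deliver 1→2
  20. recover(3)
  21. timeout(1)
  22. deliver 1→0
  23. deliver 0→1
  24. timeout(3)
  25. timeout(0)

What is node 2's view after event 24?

2

1. deliver 4→3:  nop
2. deliver 3→2:  nop
3. deliver 2→3:  nop
4. deliver 4→3:  nop
5. timeout(2):  <2:back v1 ->
6. deliver 2→1:  <1:prim v1 ->
7. deliver 0→3:  nop
8. deliver 0→1:  nop
9. propose(0,'y'):  nop
10. deliver 0→2:  nop
11. deliver 2→0:  <0:back v1 ->
12. deliver 0→4:  <4:back v0 y>
13. deliver 4→0:  nop
14. timeout(2):  <2:prim v2 ->
15. deliver 3→0:  nop
16. deliver 4→2:  nop
17. timeout(0):  <0:back v2 ->
18. crash(3):  <3:✗back v0 ->
19. deliver 1→2:  nop
20. recover(3):  <3:back v0 ->
21. timeout(1):  <1:back v2 ->
22. deliver 1→0:  nop
23. deliver 0→1:  nop
24. timeout(3):  <3:back v1 ->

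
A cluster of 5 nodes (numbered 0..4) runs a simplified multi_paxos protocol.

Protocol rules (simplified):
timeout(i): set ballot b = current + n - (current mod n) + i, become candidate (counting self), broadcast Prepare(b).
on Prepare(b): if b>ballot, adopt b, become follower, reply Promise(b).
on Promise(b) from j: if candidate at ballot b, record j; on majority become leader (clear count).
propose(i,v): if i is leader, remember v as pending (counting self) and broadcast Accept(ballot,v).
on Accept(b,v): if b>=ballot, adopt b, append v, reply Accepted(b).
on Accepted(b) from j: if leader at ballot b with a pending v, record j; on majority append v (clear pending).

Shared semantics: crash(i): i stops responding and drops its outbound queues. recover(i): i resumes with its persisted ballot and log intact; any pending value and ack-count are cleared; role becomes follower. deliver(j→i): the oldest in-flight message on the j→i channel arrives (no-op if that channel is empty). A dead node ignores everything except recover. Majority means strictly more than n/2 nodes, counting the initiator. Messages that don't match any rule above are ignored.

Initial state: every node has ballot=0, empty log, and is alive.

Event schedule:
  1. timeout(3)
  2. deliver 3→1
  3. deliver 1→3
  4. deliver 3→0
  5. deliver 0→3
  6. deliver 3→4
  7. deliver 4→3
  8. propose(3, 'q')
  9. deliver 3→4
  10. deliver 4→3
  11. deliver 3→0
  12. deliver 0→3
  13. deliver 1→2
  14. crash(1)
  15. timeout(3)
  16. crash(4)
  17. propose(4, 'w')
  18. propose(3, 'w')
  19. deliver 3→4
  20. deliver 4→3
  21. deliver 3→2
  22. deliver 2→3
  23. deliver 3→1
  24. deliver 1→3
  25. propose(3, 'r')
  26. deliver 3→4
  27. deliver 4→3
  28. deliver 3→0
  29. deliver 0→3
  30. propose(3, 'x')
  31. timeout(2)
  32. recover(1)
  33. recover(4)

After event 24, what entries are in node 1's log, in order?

step 1 timeout(3): 3={cand,b=8,log=-}
step 2 deliver 3→1: 1={foll,b=8,log=-}
step 3 deliver 1→3: —
step 4 deliver 3→0: 0={foll,b=8,log=-}
step 5 deliver 0→3: 3={lead,b=8,log=-}
step 6 deliver 3→4: 4={foll,b=8,log=-}
step 7 deliver 4→3: —
step 8 propose(3,'q'): —
step 9 deliver 3→4: 4={foll,b=8,log=q}
step 10 deliver 4→3: —
step 11 deliver 3→0: 0={foll,b=8,log=q}
step 12 deliver 0→3: 3={lead,b=8,log=q}
step 13 deliver 1→2: —
step 14 crash(1): 1={✗foll,b=8,log=-}
step 15 timeout(3): 3={cand,b=13,log=q}
step 16 crash(4): 4={✗foll,b=8,log=q}
step 17 propose(4,'w'): —
step 18 propose(3,'w'): —
step 19 deliver 3→4: —
step 20 deliver 4→3: —
step 21 deliver 3→2: 2={foll,b=8,log=-}
step 22 deliver 2→3: —
step 23 deliver 3→1: —
step 24 deliver 1→3: —

empty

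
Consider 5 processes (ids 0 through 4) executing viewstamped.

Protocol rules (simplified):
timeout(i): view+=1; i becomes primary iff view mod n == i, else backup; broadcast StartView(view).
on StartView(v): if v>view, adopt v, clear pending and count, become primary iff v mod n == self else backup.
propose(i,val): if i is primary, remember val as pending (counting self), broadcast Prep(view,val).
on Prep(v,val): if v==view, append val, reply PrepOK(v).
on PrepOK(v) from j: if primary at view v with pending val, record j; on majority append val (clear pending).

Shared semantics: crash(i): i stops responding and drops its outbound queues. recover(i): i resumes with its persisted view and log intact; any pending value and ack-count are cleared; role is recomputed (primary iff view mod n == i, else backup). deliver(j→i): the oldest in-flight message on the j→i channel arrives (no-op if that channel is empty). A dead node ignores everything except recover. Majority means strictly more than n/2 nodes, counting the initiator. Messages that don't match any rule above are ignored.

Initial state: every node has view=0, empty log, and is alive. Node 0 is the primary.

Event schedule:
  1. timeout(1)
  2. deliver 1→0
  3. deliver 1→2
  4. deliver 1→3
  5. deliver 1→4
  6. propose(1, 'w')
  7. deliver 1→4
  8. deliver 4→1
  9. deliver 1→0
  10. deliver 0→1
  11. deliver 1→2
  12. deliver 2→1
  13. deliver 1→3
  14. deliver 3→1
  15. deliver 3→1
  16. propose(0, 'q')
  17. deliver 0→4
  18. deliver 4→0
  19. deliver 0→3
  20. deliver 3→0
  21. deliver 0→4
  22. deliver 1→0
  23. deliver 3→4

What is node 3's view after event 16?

1. timeout(1):  <1:prim v1 ->
2. deliver 1→0:  <0:back v1 ->
3. deliver 1→2:  <2:back v1 ->
4. deliver 1→3:  <3:back v1 ->
5. deliver 1→4:  <4:back v1 ->
6. propose(1,'w'):  nop
7. deliver 1→4:  <4:back v1 w>
8. deliver 4→1:  nop
9. deliver 1→0:  <0:back v1 w>
10. deliver 0→1:  <1:prim v1 w>
11. deliver 1→2:  <2:back v1 w>
12. deliver 2→1:  nop
13. deliver 1→3:  <3:back v1 w>
14. deliver 3→1:  nop
15. deliver 3→1:  nop
16. propose(0,'q'):  nop

1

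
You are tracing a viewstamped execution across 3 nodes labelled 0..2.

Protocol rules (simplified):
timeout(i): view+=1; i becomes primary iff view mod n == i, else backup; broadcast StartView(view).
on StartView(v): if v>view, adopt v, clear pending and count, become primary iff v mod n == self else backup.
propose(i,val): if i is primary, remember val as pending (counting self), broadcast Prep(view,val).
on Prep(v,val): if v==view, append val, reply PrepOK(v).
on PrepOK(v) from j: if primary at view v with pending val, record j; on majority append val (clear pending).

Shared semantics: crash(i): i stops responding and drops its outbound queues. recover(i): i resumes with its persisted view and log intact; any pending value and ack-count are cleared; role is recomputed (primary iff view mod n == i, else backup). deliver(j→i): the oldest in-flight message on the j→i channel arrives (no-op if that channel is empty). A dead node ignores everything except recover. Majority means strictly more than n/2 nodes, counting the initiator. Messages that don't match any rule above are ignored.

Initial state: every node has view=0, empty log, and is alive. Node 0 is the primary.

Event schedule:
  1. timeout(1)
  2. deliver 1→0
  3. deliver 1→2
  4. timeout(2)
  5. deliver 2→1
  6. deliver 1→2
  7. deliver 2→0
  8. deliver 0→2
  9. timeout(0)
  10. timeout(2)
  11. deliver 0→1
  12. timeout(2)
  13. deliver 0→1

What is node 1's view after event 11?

e1 timeout(1): 1[prim,v=1,-]
e2 deliver 1→0: 0[back,v=1,-]
e3 deliver 1→2: 2[back,v=1,-]
e4 timeout(2): 2[prim,v=2,-]
e5 deliver 2→1: 1[back,v=2,-]
e6 deliver 1→2: ·
e7 deliver 2→0: 0[back,v=2,-]
e8 deliver 0→2: ·
e9 timeout(0): 0[prim,v=3,-]
e10 timeout(2): 2[back,v=3,-]
e11 deliver 0→1: 1[back,v=3,-]

3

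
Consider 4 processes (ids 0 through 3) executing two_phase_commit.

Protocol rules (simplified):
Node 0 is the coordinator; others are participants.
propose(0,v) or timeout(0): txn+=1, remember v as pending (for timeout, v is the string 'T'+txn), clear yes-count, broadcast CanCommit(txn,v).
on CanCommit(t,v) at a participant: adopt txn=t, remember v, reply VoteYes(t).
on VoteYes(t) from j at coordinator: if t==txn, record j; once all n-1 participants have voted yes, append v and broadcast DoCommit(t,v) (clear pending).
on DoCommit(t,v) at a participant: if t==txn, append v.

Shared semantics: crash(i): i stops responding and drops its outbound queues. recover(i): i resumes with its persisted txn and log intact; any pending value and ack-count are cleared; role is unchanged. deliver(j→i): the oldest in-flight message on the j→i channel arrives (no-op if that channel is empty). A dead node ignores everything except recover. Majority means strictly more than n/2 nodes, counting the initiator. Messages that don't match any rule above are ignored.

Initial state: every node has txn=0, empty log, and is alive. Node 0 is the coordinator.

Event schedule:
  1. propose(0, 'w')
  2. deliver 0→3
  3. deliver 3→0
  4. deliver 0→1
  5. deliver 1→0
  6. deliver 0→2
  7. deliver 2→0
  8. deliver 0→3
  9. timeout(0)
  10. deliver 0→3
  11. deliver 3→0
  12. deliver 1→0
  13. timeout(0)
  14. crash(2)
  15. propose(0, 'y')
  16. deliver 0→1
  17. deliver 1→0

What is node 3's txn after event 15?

2

e1 propose(0,'w'): 0[coor,t=1,-]
e2 deliver 0→3: 3[part,t=1,-]
e3 deliver 3→0: ·
e4 deliver 0→1: 1[part,t=1,-]
e5 deliver 1→0: ·
e6 deliver 0→2: 2[part,t=1,-]
e7 deliver 2→0: 0[coor,t=1,w]
e8 deliver 0→3: 3[part,t=1,w]
e9 timeout(0): 0[coor,t=2,w]
e10 deliver 0→3: 3[part,t=2,w]
e11 deliver 3→0: ·
e12 deliver 1→0: ·
e13 timeout(0): 0[coor,t=3,w]
e14 crash(2): 2[✗part,t=1,-]
e15 propose(0,'y'): 0[coor,t=4,w]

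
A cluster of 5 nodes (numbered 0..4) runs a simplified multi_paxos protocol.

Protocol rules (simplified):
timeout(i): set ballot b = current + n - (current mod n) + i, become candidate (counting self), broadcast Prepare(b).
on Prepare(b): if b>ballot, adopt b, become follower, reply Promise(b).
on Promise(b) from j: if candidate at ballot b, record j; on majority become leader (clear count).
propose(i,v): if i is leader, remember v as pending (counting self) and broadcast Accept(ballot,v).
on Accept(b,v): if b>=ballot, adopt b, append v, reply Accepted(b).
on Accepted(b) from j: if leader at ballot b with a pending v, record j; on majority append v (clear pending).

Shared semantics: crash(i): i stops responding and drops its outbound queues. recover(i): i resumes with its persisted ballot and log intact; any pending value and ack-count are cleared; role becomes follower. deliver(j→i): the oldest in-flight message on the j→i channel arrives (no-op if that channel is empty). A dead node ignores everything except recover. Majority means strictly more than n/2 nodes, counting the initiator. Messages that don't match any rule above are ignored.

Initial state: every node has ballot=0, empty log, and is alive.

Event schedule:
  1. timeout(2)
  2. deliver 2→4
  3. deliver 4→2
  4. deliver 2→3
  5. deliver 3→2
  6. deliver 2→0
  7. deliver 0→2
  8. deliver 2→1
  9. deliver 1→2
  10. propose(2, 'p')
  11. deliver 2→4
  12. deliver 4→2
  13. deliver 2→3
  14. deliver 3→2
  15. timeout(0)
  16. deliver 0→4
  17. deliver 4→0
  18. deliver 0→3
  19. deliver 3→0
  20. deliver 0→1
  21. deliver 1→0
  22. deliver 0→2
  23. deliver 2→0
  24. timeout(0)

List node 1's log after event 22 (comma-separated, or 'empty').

after 1 — timeout(2): n2:cand/b7/[-]
after 2 — deliver 2→4: n4:foll/b7/[-]
after 3 — deliver 4→2: ·
after 4 — deliver 2→3: n3:foll/b7/[-]
after 5 — deliver 3→2: n2:lead/b7/[-]
after 6 — deliver 2→0: n0:foll/b7/[-]
after 7 — deliver 0→2: ·
after 8 — deliver 2→1: n1:foll/b7/[-]
after 9 — deliver 1→2: ·
after 10 — propose(2,'p'): ·
after 11 — deliver 2→4: n4:foll/b7/[p]
after 12 — deliver 4→2: ·
after 13 — deliver 2→3: n3:foll/b7/[p]
after 14 — deliver 3→2: n2:lead/b7/[p]
after 15 — timeout(0): n0:cand/b10/[-]
after 16 — deliver 0→4: n4:foll/b10/[p]
after 17 — deliver 4→0: ·
after 18 — deliver 0→3: n3:foll/b10/[p]
after 19 — deliver 3→0: n0:lead/b10/[-]
after 20 — deliver 0→1: n1:foll/b10/[-]
after 21 — deliver 1→0: ·
after 22 — deliver 0→2: n2:foll/b10/[p]

empty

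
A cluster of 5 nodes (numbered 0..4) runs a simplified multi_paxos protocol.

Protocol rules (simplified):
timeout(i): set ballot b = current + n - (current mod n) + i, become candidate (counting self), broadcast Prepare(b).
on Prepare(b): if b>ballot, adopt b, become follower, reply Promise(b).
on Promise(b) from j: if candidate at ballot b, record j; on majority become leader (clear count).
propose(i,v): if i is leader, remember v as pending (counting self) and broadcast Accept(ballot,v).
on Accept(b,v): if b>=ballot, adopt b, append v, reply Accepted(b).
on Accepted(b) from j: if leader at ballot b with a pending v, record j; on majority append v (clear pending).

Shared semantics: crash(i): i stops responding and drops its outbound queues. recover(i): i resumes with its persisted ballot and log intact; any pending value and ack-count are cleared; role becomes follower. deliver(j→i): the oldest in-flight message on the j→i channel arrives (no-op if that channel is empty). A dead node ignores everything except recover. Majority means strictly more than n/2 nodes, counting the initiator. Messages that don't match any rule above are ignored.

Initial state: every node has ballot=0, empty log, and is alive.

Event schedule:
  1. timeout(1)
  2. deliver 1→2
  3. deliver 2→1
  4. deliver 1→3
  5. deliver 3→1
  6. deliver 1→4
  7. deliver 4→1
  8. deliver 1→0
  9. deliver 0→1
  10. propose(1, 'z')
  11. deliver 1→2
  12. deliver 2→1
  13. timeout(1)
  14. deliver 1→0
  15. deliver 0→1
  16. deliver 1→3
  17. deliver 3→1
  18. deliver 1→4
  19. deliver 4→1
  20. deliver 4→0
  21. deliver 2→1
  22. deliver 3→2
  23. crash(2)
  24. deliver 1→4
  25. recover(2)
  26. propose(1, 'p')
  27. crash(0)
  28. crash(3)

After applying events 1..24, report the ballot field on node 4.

11

[1] timeout(1) → N1(cand b6 [-])
[2] deliver 1→2 → N2(foll b6 [-])
[3] deliver 2→1 → ∅
[4] deliver 1→3 → N3(foll b6 [-])
[5] deliver 3→1 → N1(lead b6 [-])
[6] deliver 1→4 → N4(foll b6 [-])
[7] deliver 4→1 → ∅
[8] deliver 1→0 → N0(foll b6 [-])
[9] deliver 0→1 → ∅
[10] propose(1,'z') → ∅
[11] deliver 1→2 → N2(foll b6 [z])
[12] deliver 2→1 → ∅
[13] timeout(1) → N1(cand b11 [-])
[14] deliver 1→0 → N0(foll b6 [z])
[15] deliver 0→1 → ∅
[16] deliver 1→3 → N3(foll b6 [z])
[17] deliver 3→1 → ∅
[18] deliver 1→4 → N4(foll b6 [z])
[19] deliver 4→1 → ∅
[20] deliver 4→0 → ∅
[21] deliver 2→1 → ∅
[22] deliver 3→2 → ∅
[23] crash(2) → N2(✗foll b6 [z])
[24] deliver 1→4 → N4(foll b11 [z])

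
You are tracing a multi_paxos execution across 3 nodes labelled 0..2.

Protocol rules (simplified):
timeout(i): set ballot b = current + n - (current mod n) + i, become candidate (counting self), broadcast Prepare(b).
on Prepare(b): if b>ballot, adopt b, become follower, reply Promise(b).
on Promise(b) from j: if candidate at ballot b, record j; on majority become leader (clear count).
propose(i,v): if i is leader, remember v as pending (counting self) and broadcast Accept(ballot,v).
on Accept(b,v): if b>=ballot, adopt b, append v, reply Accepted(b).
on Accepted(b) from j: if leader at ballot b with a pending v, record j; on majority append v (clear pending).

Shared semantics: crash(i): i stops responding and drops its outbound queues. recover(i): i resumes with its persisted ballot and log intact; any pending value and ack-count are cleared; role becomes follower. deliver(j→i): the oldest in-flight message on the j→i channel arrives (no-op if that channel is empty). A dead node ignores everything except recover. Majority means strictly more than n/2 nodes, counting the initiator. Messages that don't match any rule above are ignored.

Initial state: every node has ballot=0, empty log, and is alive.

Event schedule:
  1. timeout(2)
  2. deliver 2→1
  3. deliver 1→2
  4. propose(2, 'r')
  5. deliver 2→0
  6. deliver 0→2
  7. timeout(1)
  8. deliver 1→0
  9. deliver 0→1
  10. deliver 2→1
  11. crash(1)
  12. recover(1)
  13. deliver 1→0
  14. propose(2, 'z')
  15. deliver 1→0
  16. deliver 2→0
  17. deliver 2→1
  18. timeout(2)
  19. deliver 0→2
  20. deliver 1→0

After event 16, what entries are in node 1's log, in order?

empty

step 1 timeout(2): 2={cand,b=5,log=-}
step 2 deliver 2→1: 1={foll,b=5,log=-}
step 3 deliver 1→2: 2={lead,b=5,log=-}
step 4 propose(2,'r'): —
step 5 deliver 2→0: 0={foll,b=5,log=-}
step 6 deliver 0→2: —
step 7 timeout(1): 1={cand,b=7,log=-}
step 8 deliver 1→0: 0={foll,b=7,log=-}
step 9 deliver 0→1: 1={lead,b=7,log=-}
step 10 deliver 2→1: —
step 11 crash(1): 1={✗lead,b=7,log=-}
step 12 recover(1): 1={foll,b=7,log=-}
step 13 deliver 1→0: —
step 14 propose(2,'z'): —
step 15 deliver 1→0: —
step 16 deliver 2→0: —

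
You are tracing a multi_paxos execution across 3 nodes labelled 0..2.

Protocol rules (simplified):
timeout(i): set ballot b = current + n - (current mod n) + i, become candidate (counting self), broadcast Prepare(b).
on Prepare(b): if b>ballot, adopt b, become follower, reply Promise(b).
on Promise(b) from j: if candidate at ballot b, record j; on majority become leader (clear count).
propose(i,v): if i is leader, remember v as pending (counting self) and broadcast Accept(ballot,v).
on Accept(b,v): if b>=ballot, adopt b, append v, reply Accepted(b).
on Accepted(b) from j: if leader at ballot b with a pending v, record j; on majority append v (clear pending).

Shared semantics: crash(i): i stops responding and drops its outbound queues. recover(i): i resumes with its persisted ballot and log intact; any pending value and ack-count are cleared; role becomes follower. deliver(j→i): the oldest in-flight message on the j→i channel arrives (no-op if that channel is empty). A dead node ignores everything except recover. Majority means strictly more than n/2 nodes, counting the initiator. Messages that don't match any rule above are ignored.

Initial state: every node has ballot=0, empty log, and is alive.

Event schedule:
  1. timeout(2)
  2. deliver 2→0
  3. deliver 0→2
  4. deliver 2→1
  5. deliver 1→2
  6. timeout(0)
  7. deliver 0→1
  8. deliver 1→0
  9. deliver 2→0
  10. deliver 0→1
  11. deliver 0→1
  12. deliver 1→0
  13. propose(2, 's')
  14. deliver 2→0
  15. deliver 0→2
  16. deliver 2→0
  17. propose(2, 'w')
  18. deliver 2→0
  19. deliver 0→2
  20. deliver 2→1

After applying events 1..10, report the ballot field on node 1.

e1 timeout(2): 2[cand,b=5,-]
e2 deliver 2→0: 0[foll,b=5,-]
e3 deliver 0→2: 2[lead,b=5,-]
e4 deliver 2→1: 1[foll,b=5,-]
e5 deliver 1→2: ·
e6 timeout(0): 0[cand,b=6,-]
e7 deliver 0→1: 1[foll,b=6,-]
e8 deliver 1→0: 0[lead,b=6,-]
e9 deliver 2→0: ·
e10 deliver 0→1: ·

6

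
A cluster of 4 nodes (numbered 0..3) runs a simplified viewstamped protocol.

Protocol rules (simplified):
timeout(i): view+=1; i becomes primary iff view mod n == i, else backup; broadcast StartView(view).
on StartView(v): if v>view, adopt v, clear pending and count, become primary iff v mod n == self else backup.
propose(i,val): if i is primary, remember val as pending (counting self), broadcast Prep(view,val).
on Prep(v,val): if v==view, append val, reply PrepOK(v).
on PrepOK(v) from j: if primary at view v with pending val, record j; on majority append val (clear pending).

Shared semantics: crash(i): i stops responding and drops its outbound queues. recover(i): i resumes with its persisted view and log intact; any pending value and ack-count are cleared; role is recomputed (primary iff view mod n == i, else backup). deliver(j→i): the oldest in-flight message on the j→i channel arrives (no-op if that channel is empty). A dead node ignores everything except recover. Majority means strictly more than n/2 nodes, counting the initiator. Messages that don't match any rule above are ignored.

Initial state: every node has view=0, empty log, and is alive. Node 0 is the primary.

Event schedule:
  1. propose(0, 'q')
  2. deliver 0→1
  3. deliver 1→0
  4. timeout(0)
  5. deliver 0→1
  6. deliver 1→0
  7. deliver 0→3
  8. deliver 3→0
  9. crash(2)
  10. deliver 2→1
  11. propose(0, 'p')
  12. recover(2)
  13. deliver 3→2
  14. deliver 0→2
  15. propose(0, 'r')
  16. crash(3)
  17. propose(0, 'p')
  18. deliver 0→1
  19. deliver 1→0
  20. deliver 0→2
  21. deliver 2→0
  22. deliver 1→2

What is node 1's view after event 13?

1

after 1 — propose(0,'q'): ·
after 2 — deliver 0→1: n1:back/v0/[q]
after 3 — deliver 1→0: ·
after 4 — timeout(0): n0:back/v1/[-]
after 5 — deliver 0→1: n1:prim/v1/[q]
after 6 — deliver 1→0: ·
after 7 — deliver 0→3: n3:back/v0/[q]
after 8 — deliver 3→0: ·
after 9 — crash(2): n2:✗back/v0/[-]
after 10 — deliver 2→1: ·
after 11 — propose(0,'p'): ·
after 12 — recover(2): n2:back/v0/[-]
after 13 — deliver 3→2: ·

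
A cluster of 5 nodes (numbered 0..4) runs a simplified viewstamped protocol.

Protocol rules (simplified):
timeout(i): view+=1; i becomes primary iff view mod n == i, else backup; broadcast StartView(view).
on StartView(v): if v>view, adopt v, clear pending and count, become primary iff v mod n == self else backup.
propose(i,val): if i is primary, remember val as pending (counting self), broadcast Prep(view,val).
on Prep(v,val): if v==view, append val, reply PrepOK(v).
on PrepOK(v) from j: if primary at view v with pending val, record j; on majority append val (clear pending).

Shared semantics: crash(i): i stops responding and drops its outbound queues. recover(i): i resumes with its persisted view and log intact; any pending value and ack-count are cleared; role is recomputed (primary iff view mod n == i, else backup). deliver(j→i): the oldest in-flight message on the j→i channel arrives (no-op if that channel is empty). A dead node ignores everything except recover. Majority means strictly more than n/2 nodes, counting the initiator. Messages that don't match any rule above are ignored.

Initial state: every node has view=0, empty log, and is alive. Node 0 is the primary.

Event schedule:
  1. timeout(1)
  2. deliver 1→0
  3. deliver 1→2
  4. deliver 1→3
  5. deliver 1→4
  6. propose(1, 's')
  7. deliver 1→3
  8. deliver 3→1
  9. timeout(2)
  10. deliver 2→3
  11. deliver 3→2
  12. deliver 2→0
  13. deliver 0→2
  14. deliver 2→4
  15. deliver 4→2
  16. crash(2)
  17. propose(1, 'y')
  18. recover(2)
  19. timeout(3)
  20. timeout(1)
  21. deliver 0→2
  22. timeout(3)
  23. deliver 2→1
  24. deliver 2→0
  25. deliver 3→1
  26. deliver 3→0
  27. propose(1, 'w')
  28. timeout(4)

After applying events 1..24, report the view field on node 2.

2

[1] timeout(1) → N1(prim v1 [-])
[2] deliver 1→0 → N0(back v1 [-])
[3] deliver 1→2 → N2(back v1 [-])
[4] deliver 1→3 → N3(back v1 [-])
[5] deliver 1→4 → N4(back v1 [-])
[6] propose(1,'s') → ∅
[7] deliver 1→3 → N3(back v1 [s])
[8] deliver 3→1 → ∅
[9] timeout(2) → N2(prim v2 [-])
[10] deliver 2→3 → N3(back v2 [s])
[11] deliver 3→2 → ∅
[12] deliver 2→0 → N0(back v2 [-])
[13] deliver 0→2 → ∅
[14] deliver 2→4 → N4(back v2 [-])
[15] deliver 4→2 → ∅
[16] crash(2) → N2(✗prim v2 [-])
[17] propose(1,'y') → ∅
[18] recover(2) → N2(prim v2 [-])
[19] timeout(3) → N3(prim v3 [s])
[20] timeout(1) → N1(back v2 [-])
[21] deliver 0→2 → ∅
[22] timeout(3) → N3(back v4 [s])
[23] deliver 2→1 → ∅
[24] deliver 2→0 → ∅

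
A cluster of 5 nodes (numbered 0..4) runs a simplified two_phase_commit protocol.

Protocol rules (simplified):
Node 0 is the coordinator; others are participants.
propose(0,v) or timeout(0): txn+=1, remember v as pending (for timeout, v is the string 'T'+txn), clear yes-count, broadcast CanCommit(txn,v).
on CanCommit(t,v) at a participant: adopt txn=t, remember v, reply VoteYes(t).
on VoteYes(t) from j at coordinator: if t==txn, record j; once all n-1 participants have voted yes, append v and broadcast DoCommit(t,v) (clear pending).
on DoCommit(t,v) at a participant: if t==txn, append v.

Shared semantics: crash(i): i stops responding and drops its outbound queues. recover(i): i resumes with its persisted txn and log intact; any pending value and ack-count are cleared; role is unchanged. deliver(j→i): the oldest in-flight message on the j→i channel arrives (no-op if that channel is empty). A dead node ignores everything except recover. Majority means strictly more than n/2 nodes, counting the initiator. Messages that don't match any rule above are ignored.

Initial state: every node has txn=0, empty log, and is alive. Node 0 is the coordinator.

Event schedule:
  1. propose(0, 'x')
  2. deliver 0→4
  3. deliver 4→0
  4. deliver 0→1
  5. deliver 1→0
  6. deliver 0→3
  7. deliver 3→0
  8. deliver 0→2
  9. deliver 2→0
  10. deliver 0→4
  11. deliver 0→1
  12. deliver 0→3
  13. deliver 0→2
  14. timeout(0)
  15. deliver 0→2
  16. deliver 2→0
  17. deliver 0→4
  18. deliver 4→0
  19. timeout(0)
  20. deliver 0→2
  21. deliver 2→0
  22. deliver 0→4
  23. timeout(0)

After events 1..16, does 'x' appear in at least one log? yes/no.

yes

after 1 — propose(0,'x'): n0:coor/t1/[-]
after 2 — deliver 0→4: n4:part/t1/[-]
after 3 — deliver 4→0: ·
after 4 — deliver 0→1: n1:part/t1/[-]
after 5 — deliver 1→0: ·
after 6 — deliver 0→3: n3:part/t1/[-]
after 7 — deliver 3→0: ·
after 8 — deliver 0→2: n2:part/t1/[-]
after 9 — deliver 2→0: n0:coor/t1/[x]
after 10 — deliver 0→4: n4:part/t1/[x]
after 11 — deliver 0→1: n1:part/t1/[x]
after 12 — deliver 0→3: n3:part/t1/[x]
after 13 — deliver 0→2: n2:part/t1/[x]
after 14 — timeout(0): n0:coor/t2/[x]
after 15 — deliver 0→2: n2:part/t2/[x]
after 16 — deliver 2→0: ·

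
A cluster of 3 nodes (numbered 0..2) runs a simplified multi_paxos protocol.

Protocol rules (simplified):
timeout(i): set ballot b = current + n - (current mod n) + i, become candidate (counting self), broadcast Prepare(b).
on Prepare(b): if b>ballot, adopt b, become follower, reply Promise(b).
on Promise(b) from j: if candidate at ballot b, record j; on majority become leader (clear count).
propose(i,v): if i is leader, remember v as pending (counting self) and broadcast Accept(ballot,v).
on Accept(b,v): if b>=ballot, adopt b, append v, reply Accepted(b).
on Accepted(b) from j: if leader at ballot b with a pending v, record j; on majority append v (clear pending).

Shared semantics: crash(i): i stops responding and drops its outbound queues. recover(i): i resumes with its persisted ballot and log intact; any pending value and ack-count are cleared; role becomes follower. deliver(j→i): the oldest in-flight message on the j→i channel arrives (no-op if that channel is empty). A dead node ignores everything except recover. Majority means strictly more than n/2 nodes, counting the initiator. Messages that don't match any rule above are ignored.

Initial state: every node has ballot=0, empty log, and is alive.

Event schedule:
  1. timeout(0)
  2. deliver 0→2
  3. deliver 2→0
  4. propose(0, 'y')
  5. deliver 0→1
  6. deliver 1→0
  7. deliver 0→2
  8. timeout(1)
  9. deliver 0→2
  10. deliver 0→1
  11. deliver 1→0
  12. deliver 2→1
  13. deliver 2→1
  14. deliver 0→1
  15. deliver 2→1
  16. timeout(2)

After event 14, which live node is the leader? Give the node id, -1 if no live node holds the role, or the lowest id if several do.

1

e1 timeout(0): 0[cand,b=3,-]
e2 deliver 0→2: 2[foll,b=3,-]
e3 deliver 2→0: 0[lead,b=3,-]
e4 propose(0,'y'): ·
e5 deliver 0→1: 1[foll,b=3,-]
e6 deliver 1→0: ·
e7 deliver 0→2: 2[foll,b=3,y]
e8 timeout(1): 1[cand,b=7,-]
e9 deliver 0→2: ·
e10 deliver 0→1: ·
e11 deliver 1→0: 0[foll,b=7,-]
e12 deliver 2→1: ·
e13 deliver 2→1: ·
e14 deliver 0→1: 1[lead,b=7,-]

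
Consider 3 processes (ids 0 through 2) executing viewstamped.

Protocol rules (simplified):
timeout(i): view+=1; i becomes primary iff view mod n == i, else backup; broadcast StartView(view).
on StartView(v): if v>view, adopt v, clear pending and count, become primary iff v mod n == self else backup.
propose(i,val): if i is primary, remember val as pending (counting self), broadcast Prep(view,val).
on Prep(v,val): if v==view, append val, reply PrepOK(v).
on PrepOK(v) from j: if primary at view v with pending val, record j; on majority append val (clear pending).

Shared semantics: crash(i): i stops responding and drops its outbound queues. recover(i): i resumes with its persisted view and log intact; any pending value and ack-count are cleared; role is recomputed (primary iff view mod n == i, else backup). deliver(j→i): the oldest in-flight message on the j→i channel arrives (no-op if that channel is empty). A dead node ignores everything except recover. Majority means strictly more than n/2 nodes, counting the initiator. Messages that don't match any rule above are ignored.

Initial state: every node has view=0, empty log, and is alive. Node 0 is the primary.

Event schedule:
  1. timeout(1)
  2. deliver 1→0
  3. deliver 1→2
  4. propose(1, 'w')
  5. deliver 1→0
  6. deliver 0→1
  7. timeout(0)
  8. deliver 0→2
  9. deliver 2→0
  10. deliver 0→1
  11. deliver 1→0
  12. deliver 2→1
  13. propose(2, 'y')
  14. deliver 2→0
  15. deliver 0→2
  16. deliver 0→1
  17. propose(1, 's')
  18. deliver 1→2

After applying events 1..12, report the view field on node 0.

[1] timeout(1) → N1(prim v1 [-])
[2] deliver 1→0 → N0(back v1 [-])
[3] deliver 1→2 → N2(back v1 [-])
[4] propose(1,'w') → ∅
[5] deliver 1→0 → N0(back v1 [w])
[6] deliver 0→1 → N1(prim v1 [w])
[7] timeout(0) → N0(back v2 [w])
[8] deliver 0→2 → N2(prim v2 [-])
[9] deliver 2→0 → ∅
[10] deliver 0→1 → N1(back v2 [w])
[11] deliver 1→0 → ∅
[12] deliver 2→1 → ∅

2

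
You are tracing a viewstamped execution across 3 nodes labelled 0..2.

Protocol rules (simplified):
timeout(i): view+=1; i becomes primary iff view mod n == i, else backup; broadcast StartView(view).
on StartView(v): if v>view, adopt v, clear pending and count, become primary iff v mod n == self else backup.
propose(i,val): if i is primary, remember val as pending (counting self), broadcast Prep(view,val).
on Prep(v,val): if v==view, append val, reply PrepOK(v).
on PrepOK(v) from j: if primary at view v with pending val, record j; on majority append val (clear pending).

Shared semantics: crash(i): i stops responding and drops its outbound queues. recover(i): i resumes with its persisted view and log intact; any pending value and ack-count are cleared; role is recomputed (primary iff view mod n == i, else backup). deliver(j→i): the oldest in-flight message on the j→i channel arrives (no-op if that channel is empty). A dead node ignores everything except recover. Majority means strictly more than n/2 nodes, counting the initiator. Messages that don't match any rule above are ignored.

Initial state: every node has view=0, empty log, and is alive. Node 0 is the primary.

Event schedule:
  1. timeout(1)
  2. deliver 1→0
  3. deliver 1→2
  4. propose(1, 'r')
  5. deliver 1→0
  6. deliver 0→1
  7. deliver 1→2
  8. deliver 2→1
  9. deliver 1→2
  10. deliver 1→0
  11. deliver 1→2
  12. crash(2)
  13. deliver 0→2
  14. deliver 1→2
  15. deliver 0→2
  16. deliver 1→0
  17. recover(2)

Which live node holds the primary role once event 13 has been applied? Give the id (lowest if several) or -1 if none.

1

[1] timeout(1) → N1(prim v1 [-])
[2] deliver 1→0 → N0(back v1 [-])
[3] deliver 1→2 → N2(back v1 [-])
[4] propose(1,'r') → ∅
[5] deliver 1→0 → N0(back v1 [r])
[6] deliver 0→1 → N1(prim v1 [r])
[7] deliver 1→2 → N2(back v1 [r])
[8] deliver 2→1 → ∅
[9] deliver 1→2 → ∅
[10] deliver 1→0 → ∅
[11] deliver 1→2 → ∅
[12] crash(2) → N2(✗back v1 [r])
[13] deliver 0→2 → ∅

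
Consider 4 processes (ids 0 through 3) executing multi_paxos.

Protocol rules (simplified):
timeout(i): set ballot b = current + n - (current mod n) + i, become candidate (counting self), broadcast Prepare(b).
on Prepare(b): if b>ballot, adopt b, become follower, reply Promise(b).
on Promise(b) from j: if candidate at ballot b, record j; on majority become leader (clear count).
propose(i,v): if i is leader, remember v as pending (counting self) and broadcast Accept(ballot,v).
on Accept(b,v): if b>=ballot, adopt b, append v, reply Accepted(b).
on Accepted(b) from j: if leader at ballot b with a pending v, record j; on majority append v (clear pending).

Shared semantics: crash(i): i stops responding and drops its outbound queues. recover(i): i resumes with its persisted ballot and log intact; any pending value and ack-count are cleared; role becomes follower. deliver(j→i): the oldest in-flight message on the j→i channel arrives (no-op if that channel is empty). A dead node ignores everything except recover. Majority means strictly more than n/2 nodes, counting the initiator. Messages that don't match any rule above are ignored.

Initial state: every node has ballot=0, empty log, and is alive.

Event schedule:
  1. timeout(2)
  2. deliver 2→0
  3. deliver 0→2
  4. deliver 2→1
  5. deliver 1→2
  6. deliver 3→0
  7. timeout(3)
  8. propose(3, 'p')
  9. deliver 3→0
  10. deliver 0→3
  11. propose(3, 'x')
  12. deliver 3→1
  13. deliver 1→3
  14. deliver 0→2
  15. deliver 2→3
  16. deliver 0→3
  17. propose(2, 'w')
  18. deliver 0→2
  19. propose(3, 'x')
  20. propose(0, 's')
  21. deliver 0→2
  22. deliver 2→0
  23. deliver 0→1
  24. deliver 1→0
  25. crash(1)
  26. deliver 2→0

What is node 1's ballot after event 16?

7

[1] timeout(2) → N2(cand b6 [-])
[2] deliver 2→0 → N0(foll b6 [-])
[3] deliver 0→2 → ∅
[4] deliver 2→1 → N1(foll b6 [-])
[5] deliver 1→2 → N2(lead b6 [-])
[6] deliver 3→0 → ∅
[7] timeout(3) → N3(cand b7 [-])
[8] propose(3,'p') → ∅
[9] deliver 3→0 → N0(foll b7 [-])
[10] deliver 0→3 → ∅
[11] propose(3,'x') → ∅
[12] deliver 3→1 → N1(foll b7 [-])
[13] deliver 1→3 → N3(lead b7 [-])
[14] deliver 0→2 → ∅
[15] deliver 2→3 → ∅
[16] deliver 0→3 → ∅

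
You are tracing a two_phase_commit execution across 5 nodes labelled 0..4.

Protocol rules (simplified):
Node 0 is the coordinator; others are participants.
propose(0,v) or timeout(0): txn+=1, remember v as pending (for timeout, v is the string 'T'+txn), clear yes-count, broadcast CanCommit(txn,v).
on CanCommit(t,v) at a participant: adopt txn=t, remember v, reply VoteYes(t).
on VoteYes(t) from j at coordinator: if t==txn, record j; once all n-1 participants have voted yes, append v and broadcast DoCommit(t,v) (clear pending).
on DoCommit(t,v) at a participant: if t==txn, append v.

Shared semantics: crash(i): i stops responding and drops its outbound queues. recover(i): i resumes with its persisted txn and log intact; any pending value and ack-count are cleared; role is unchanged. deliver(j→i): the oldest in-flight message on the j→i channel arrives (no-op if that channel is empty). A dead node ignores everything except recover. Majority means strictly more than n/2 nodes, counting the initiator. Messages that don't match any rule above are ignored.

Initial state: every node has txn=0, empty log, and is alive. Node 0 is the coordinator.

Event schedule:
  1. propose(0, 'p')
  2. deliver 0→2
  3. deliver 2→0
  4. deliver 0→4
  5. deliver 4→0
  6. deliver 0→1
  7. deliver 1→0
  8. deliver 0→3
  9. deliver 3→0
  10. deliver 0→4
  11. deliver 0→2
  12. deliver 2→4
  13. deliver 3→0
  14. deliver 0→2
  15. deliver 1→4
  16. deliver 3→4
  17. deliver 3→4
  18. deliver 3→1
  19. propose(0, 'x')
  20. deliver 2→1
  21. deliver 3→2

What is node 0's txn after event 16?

step 1 propose(0,'p'): 0={coor,t=1,log=-}
step 2 deliver 0→2: 2={part,t=1,log=-}
step 3 deliver 2→0: —
step 4 deliver 0→4: 4={part,t=1,log=-}
step 5 deliver 4→0: —
step 6 deliver 0→1: 1={part,t=1,log=-}
step 7 deliver 1→0: —
step 8 deliver 0→3: 3={part,t=1,log=-}
step 9 deliver 3→0: 0={coor,t=1,log=p}
step 10 deliver 0→4: 4={part,t=1,log=p}
step 11 deliver 0→2: 2={part,t=1,log=p}
step 12 deliver 2→4: —
step 13 deliver 3→0: —
step 14 deliver 0→2: —
step 15 deliver 1→4: —
step 16 deliver 3→4: —

1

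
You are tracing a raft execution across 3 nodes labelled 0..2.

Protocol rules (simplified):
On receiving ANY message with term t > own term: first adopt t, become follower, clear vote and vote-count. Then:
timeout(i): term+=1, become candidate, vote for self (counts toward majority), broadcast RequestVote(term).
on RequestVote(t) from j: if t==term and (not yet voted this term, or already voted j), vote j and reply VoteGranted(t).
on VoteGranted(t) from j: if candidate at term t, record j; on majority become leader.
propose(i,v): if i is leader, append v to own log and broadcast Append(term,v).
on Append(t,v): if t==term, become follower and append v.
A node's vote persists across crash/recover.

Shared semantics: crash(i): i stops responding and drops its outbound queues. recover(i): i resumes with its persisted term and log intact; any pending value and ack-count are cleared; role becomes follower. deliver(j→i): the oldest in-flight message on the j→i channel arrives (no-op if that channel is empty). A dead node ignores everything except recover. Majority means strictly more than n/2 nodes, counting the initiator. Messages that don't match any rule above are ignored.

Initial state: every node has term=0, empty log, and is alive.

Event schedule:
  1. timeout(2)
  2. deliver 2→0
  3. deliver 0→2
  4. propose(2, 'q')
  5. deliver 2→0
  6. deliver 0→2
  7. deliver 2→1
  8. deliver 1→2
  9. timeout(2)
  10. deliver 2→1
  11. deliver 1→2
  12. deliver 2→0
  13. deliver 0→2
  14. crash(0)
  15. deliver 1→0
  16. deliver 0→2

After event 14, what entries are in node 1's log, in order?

step 1 timeout(2): 2={cand,t=1,log=-}
step 2 deliver 2→0: 0={foll,t=1,log=-}
step 3 deliver 0→2: 2={lead,t=1,log=-}
step 4 propose(2,'q'): 2={lead,t=1,log=q}
step 5 deliver 2→0: 0={foll,t=1,log=q}
step 6 deliver 0→2: —
step 7 deliver 2→1: 1={foll,t=1,log=-}
step 8 deliver 1→2: —
step 9 timeout(2): 2={cand,t=2,log=q}
step 10 deliver 2→1: 1={foll,t=1,log=q}
step 11 deliver 1→2: —
step 12 deliver 2→0: 0={foll,t=2,log=q}
step 13 deliver 0→2: 2={lead,t=2,log=q}
step 14 crash(0): 0={✗foll,t=2,log=q}

q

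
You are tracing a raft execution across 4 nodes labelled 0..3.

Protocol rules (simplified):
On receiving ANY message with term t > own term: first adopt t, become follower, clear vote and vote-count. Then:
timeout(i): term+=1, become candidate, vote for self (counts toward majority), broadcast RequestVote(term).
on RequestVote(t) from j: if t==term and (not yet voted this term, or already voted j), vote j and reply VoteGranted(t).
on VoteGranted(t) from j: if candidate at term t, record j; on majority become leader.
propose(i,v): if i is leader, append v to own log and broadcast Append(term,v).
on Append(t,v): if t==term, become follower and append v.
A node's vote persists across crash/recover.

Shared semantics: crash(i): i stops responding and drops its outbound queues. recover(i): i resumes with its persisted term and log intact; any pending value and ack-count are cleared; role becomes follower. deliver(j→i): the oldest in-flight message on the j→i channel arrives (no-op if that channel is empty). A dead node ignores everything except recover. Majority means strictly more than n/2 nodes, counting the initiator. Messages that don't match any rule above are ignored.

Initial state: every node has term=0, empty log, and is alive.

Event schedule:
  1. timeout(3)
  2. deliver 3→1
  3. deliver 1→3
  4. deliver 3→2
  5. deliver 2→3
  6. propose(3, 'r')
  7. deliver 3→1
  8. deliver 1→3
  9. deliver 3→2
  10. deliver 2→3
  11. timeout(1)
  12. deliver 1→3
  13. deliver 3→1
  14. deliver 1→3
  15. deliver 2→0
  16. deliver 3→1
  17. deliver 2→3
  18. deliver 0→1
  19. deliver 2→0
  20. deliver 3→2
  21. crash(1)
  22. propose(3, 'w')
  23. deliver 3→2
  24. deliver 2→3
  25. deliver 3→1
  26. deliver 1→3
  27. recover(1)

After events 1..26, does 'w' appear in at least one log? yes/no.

no

after 1 — timeout(3): n3:cand/t1/[-]
after 2 — deliver 3→1: n1:foll/t1/[-]
after 3 — deliver 1→3: ·
after 4 — deliver 3→2: n2:foll/t1/[-]
after 5 — deliver 2→3: n3:lead/t1/[-]
after 6 — propose(3,'r'): n3:lead/t1/[r]
after 7 — deliver 3→1: n1:foll/t1/[r]
after 8 — deliver 1→3: ·
after 9 — deliver 3→2: n2:foll/t1/[r]
after 10 — deliver 2→3: ·
after 11 — timeout(1): n1:cand/t2/[r]
after 12 — deliver 1→3: n3:foll/t2/[r]
after 13 — deliver 3→1: ·
after 14 — deliver 1→3: ·
after 15 — deliver 2→0: ·
after 16 — deliver 3→1: ·
after 17 — deliver 2→3: ·
after 18 — deliver 0→1: ·
after 19 — deliver 2→0: ·
after 20 — deliver 3→2: ·
after 21 — crash(1): n1:✗cand/t2/[r]
after 22 — propose(3,'w'): ·
after 23 — deliver 3→2: ·
after 24 — deliver 2→3: ·
after 25 — deliver 3→1: ·
after 26 — deliver 1→3: ·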